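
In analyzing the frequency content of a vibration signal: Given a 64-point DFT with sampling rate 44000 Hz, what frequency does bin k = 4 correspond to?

The frequency of DFT bin k is: f_k = k * f_s / N
f_4 = 4 * 44000 / 64 = 2750 Hz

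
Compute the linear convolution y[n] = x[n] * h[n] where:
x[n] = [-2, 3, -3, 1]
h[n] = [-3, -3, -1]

y[n] = sum_k x[k]*h[n-k]. Output length = len(x) + len(h) - 1 = 4 + 3 - 1 = 6.
y[0] = -2*-3 = 6
y[1] = 3*-3 + -2*-3 = -3
y[2] = -3*-3 + 3*-3 + -2*-1 = 2
y[3] = 1*-3 + -3*-3 + 3*-1 = 3
y[4] = 1*-3 + -3*-1 = 0
y[5] = 1*-1 = -1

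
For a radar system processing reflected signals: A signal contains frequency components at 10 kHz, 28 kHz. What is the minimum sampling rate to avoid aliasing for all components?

The highest frequency component is f_max = 28 kHz.
Nyquist rate = 2 * f_max = 2 * 28 kHz = 56 kHz.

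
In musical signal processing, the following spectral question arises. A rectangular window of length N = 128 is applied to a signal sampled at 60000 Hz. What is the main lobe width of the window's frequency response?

For a rectangular window of length N,
the main lobe width in frequency is 2*f_s/N.
= 2*60000/128 = 1875/2 Hz
This determines the minimum frequency separation for resolving two sinusoids.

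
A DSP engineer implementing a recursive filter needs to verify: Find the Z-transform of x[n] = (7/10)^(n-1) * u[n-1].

Time-shifting property: if X(z) = Z{x[n]}, then Z{x[n-d]} = z^(-d) * X(z)
X(z) = z/(z - 7/10) for x[n] = (7/10)^n * u[n]
Z{x[n-1]} = z^(-1) * z/(z - 7/10) = 1/(z - 7/10)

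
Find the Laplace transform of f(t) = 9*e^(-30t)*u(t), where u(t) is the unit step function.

Standard Laplace transform pair:
e^(-at)*u(t) <-> 1/(s+a)
With a = 30: L{9*e^(-30t)*u(t)} = 9/(s+30), ROC: Re(s) > -30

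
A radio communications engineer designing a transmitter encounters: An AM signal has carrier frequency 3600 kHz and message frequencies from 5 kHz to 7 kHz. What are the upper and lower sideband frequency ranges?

Upper sideband (USB) = fc + [fm_low, fm_high] = 3600 + [5, 7] = [3605, 3607] kHz
Lower sideband (LSB) = fc - [fm_high, fm_low] = 3600 - [7, 5] = [3593, 3595] kHz
Total occupied spectrum: 3593 kHz to 3607 kHz (plus carrier at 3600 kHz)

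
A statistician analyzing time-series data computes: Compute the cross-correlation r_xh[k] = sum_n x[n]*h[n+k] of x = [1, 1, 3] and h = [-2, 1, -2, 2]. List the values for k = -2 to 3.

Both sequences indexed from 0 and zero outside their support.
Lags with overlap: k = -2 to 3.
  r_xh[-2] = x[2]*h[0] = -6
  r_xh[-1] = x[1]*h[0] + x[2]*h[1] = 1
  r_xh[0] = x[0]*h[0] + x[1]*h[1] + x[2]*h[2] = -7
  r_xh[1] = x[0]*h[1] + x[1]*h[2] + x[2]*h[3] = 5
  r_xh[2] = x[0]*h[2] + x[1]*h[3] = 0
  r_xh[3] = x[0]*h[3] = 2
r_xh = [-6, 1, -7, 5, 0, 2] (for k = -2, ..., 3)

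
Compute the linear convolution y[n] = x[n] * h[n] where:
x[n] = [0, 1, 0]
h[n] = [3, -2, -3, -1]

y[n] = sum_k x[k]*h[n-k]. Output length = len(x) + len(h) - 1 = 3 + 4 - 1 = 6.
y[0] = 0*3 = 0
y[1] = 1*3 + 0*-2 = 3
y[2] = 0*3 + 1*-2 + 0*-3 = -2
y[3] = 0*-2 + 1*-3 + 0*-1 = -3
y[4] = 0*-3 + 1*-1 = -1
y[5] = 0*-1 = 0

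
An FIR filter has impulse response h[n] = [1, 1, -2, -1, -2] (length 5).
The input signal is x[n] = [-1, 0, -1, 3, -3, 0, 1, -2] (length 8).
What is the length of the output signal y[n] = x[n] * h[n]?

For linear convolution, the output length is:
len(y) = len(x) + len(h) - 1 = 8 + 5 - 1 = 12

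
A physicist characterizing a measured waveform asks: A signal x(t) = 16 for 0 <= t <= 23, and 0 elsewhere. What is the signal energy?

Energy = integral of |x(t)|^2 dt over the signal duration
= 16^2 * 23 = 256 * 23 = 5888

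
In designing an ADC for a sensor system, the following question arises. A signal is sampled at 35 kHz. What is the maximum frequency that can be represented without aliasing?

The maximum frequency that can be represented without aliasing
is the Nyquist frequency: f_max = f_s / 2 = 35 kHz / 2 = 35/2 kHz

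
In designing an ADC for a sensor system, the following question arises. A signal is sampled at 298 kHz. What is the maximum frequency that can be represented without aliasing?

The maximum frequency that can be represented without aliasing
is the Nyquist frequency: f_max = f_s / 2 = 298 kHz / 2 = 149 kHz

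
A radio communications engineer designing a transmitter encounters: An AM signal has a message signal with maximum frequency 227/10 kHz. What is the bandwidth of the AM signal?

In AM (double-sideband), the bandwidth is twice the message frequency.
BW = 2 * f_m = 2 * 227/10 kHz = 227/5 kHz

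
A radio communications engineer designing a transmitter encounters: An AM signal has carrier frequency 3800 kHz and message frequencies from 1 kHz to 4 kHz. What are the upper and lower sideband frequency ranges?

Upper sideband (USB) = fc + [fm_low, fm_high] = 3800 + [1, 4] = [3801, 3804] kHz
Lower sideband (LSB) = fc - [fm_high, fm_low] = 3800 - [4, 1] = [3796, 3799] kHz
Total occupied spectrum: 3796 kHz to 3804 kHz (plus carrier at 3800 kHz)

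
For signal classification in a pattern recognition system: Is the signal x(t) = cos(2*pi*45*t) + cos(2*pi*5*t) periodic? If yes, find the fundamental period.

f1 = 45 Hz, f2 = 5 Hz
Period T1 = 1/45, T2 = 1/5
Ratio T1/T2 = 5/45, which is rational.
The signal is periodic with fundamental period T = 1/GCD(45,5) = 1/5 s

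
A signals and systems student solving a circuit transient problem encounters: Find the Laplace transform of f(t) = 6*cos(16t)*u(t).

Standard pair: cos(wt)*u(t) <-> s/(s^2+w^2)
With w = 16: L{6*cos(16t)*u(t)} = 6s/(s^2+256)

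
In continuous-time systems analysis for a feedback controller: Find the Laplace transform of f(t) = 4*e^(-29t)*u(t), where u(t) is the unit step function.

Standard Laplace transform pair:
e^(-at)*u(t) <-> 1/(s+a)
With a = 29: L{4*e^(-29t)*u(t)} = 4/(s+29), ROC: Re(s) > -29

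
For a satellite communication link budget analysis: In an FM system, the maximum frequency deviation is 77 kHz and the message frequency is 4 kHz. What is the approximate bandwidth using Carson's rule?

Carson's rule: BW = 2*(delta_f + f_m)
= 2*(77 + 4) kHz = 162 kHz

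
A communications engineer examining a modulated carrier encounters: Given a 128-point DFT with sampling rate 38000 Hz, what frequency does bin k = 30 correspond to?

The frequency of DFT bin k is: f_k = k * f_s / N
f_30 = 30 * 38000 / 128 = 35625/4 Hz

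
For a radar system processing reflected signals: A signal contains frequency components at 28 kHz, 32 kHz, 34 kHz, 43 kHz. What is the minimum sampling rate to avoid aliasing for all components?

The highest frequency component is f_max = 43 kHz.
Nyquist rate = 2 * f_max = 2 * 43 kHz = 86 kHz.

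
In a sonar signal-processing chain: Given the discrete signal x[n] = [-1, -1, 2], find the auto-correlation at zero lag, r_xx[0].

The auto-correlation at zero lag r_xx[0] equals the signal energy.
r_xx[0] = sum of x[n]^2 = (-1)^2 + (-1)^2 + 2^2
= 1 + 1 + 4 = 6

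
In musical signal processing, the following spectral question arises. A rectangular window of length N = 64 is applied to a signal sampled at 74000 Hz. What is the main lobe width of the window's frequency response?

For a rectangular window of length N,
the main lobe width in frequency is 2*f_s/N.
= 2*74000/64 = 4625/2 Hz
This determines the minimum frequency separation for resolving two sinusoids.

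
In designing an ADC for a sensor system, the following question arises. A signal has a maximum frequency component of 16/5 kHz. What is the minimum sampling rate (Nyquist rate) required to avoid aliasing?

By the Nyquist-Shannon sampling theorem,
the minimum sampling rate (Nyquist rate) must be at least 2 * f_max.
Nyquist rate = 2 * 16/5 kHz = 32/5 kHz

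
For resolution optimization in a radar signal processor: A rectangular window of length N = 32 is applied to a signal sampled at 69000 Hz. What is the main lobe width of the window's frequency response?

For a rectangular window of length N,
the main lobe width in frequency is 2*f_s/N.
= 2*69000/32 = 8625/2 Hz
This determines the minimum frequency separation for resolving two sinusoids.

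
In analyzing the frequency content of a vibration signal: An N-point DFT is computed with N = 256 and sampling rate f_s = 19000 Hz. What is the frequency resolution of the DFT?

DFT frequency resolution = f_s / N
= 19000 / 256 = 2375/32 Hz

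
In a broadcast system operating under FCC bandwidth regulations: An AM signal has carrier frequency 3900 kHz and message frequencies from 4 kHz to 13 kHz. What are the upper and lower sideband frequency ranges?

Upper sideband (USB) = fc + [fm_low, fm_high] = 3900 + [4, 13] = [3904, 3913] kHz
Lower sideband (LSB) = fc - [fm_high, fm_low] = 3900 - [13, 4] = [3887, 3896] kHz
Total occupied spectrum: 3887 kHz to 3913 kHz (plus carrier at 3900 kHz)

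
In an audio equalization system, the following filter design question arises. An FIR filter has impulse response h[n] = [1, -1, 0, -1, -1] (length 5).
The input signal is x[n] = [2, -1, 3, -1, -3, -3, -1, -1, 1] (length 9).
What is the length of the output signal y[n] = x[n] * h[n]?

For linear convolution, the output length is:
len(y) = len(x) + len(h) - 1 = 9 + 5 - 1 = 13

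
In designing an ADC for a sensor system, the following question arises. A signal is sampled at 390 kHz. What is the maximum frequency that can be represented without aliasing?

The maximum frequency that can be represented without aliasing
is the Nyquist frequency: f_max = f_s / 2 = 390 kHz / 2 = 195 kHz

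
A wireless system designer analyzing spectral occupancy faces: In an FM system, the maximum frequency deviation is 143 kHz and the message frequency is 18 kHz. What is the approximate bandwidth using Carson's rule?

Carson's rule: BW = 2*(delta_f + f_m)
= 2*(143 + 18) kHz = 322 kHz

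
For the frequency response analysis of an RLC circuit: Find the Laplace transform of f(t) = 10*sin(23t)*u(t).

Standard pair: sin(wt)*u(t) <-> w/(s^2+w^2)
With w = 23: L{10*sin(23t)*u(t)} = 230/(s^2+529)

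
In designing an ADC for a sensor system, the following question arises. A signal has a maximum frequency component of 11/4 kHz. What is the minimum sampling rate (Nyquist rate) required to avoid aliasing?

By the Nyquist-Shannon sampling theorem,
the minimum sampling rate (Nyquist rate) must be at least 2 * f_max.
Nyquist rate = 2 * 11/4 kHz = 11/2 kHz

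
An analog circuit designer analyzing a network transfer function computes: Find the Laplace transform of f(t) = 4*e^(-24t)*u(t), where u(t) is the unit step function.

Standard Laplace transform pair:
e^(-at)*u(t) <-> 1/(s+a)
With a = 24: L{4*e^(-24t)*u(t)} = 4/(s+24), ROC: Re(s) > -24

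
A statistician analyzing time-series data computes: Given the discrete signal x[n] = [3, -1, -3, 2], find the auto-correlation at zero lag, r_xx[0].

The auto-correlation at zero lag r_xx[0] equals the signal energy.
r_xx[0] = sum of x[n]^2 = 3^2 + (-1)^2 + (-3)^2 + 2^2
= 9 + 1 + 9 + 4 = 23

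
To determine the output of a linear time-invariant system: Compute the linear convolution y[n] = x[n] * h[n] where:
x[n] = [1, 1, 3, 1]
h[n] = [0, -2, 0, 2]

y[n] = sum_k x[k]*h[n-k]. Output length = len(x) + len(h) - 1 = 4 + 4 - 1 = 7.
y[0] = 1*0 = 0
y[1] = 1*0 + 1*-2 = -2
y[2] = 3*0 + 1*-2 + 1*0 = -2
y[3] = 1*0 + 3*-2 + 1*0 + 1*2 = -4
y[4] = 1*-2 + 3*0 + 1*2 = 0
y[5] = 1*0 + 3*2 = 6
y[6] = 1*2 = 2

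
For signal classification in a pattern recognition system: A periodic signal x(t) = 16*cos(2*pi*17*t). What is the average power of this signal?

Average power of A*cos(wt) is A^2/2.
P = 16^2 / 2 = 256/2 = 128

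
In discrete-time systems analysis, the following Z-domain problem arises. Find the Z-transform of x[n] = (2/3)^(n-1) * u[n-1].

Time-shifting property: if X(z) = Z{x[n]}, then Z{x[n-d]} = z^(-d) * X(z)
X(z) = z/(z - 2/3) for x[n] = (2/3)^n * u[n]
Z{x[n-1]} = z^(-1) * z/(z - 2/3) = 1/(z - 2/3)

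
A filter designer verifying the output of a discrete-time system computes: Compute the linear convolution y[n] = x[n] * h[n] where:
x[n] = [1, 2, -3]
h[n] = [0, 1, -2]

y[n] = sum_k x[k]*h[n-k]. Output length = len(x) + len(h) - 1 = 3 + 3 - 1 = 5.
y[0] = 1*0 = 0
y[1] = 2*0 + 1*1 = 1
y[2] = -3*0 + 2*1 + 1*-2 = 0
y[3] = -3*1 + 2*-2 = -7
y[4] = -3*-2 = 6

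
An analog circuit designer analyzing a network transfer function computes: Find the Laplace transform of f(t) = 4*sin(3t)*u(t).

Standard pair: sin(wt)*u(t) <-> w/(s^2+w^2)
With w = 3: L{4*sin(3t)*u(t)} = 12/(s^2+9)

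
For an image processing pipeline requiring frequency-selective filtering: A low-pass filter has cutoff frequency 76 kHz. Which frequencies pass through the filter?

A low-pass filter passes all frequencies below the cutoff frequency 76 kHz and attenuates higher frequencies.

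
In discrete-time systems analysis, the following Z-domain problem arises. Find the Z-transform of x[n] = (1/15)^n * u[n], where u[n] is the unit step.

The Z-transform of a^n * u[n] is z/(z-a) for |z| > |a|.
Here a = 1/15, so X(z) = z/(z - (1/15)) = 15z/(15z - 1)
ROC: |z| > 1/15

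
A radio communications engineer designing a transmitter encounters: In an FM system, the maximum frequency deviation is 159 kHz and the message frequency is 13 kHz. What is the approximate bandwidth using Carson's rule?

Carson's rule: BW = 2*(delta_f + f_m)
= 2*(159 + 13) kHz = 344 kHz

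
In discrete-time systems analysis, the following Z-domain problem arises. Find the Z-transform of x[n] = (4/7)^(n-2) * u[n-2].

Time-shifting property: if X(z) = Z{x[n]}, then Z{x[n-d]} = z^(-d) * X(z)
X(z) = z/(z - 4/7) for x[n] = (4/7)^n * u[n]
Z{x[n-2]} = z^(-2) * z/(z - 4/7) = z^(-1)/(z - 4/7)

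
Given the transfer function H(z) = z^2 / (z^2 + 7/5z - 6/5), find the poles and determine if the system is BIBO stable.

Poles are roots of the denominator: z^2 + 7/5z - 6/5 = 0.
Quadratic formula: z = [-(7/5) +/- sqrt((7/5)^2 - 4*(-6/5))] / 2
Discriminant = 49/25 + 24/5 = 169/25; sqrt = 13/5.
z = (-7/5 +/- 13/5) / 2 => z = 3/5 or z = -2.
|p1| = 2, |p2| = 3/5.
For BIBO stability, all poles must lie inside the unit circle (|p| < 1).
System is UNSTABLE since at least one |p| >= 1.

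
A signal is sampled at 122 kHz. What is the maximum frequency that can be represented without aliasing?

The maximum frequency that can be represented without aliasing
is the Nyquist frequency: f_max = f_s / 2 = 122 kHz / 2 = 61 kHz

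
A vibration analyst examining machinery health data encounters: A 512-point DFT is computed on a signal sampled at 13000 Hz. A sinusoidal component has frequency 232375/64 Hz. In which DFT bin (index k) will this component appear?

DFT frequency resolution = f_s/N = 13000/512 = 1625/64 Hz
Bin index k = f_signal / resolution = 232375/64 / 1625/64 = 143
The signal frequency 232375/64 Hz falls in DFT bin k = 143.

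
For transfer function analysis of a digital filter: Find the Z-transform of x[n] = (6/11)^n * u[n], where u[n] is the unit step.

The Z-transform of a^n * u[n] is z/(z-a) for |z| > |a|.
Here a = 6/11, so X(z) = z/(z - (6/11)) = 11z/(11z - 6)
ROC: |z| > 6/11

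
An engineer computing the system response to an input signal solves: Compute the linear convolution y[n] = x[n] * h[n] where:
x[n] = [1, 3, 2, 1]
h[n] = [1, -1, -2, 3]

y[n] = sum_k x[k]*h[n-k]. Output length = len(x) + len(h) - 1 = 4 + 4 - 1 = 7.
y[0] = 1*1 = 1
y[1] = 3*1 + 1*-1 = 2
y[2] = 2*1 + 3*-1 + 1*-2 = -3
y[3] = 1*1 + 2*-1 + 3*-2 + 1*3 = -4
y[4] = 1*-1 + 2*-2 + 3*3 = 4
y[5] = 1*-2 + 2*3 = 4
y[6] = 1*3 = 3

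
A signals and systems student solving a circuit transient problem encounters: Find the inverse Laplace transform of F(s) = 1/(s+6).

Standard pair: k/(s+a) <-> k*e^(-at)*u(t)
With k=1, a=6: f(t) = e^(-6t)*u(t)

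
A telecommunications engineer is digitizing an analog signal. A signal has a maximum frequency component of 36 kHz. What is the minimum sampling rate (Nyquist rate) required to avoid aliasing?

By the Nyquist-Shannon sampling theorem,
the minimum sampling rate (Nyquist rate) must be at least 2 * f_max.
Nyquist rate = 2 * 36 kHz = 72 kHz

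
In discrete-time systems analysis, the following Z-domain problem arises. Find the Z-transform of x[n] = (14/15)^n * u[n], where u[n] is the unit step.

The Z-transform of a^n * u[n] is z/(z-a) for |z| > |a|.
Here a = 14/15, so X(z) = z/(z - (14/15)) = 15z/(15z - 14)
ROC: |z| > 14/15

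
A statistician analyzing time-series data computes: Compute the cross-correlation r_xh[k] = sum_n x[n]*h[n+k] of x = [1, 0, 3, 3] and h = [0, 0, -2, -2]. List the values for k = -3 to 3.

Both sequences indexed from 0 and zero outside their support.
Lags with overlap: k = -3 to 3.
  r_xh[-3] = x[3]*h[0] = 0
  r_xh[-2] = x[2]*h[0] + x[3]*h[1] = 0
  r_xh[-1] = x[1]*h[0] + x[2]*h[1] + x[3]*h[2] = -6
  r_xh[0] = x[0]*h[0] + x[1]*h[1] + x[2]*h[2] + x[3]*h[3] = -12
  r_xh[1] = x[0]*h[1] + x[1]*h[2] + x[2]*h[3] = -6
  r_xh[2] = x[0]*h[2] + x[1]*h[3] = -2
  r_xh[3] = x[0]*h[3] = -2
r_xh = [0, 0, -6, -12, -6, -2, -2] (for k = -3, ..., 3)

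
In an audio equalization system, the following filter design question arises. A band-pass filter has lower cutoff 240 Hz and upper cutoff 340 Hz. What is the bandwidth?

Bandwidth = f_high - f_low
= 340 Hz - 240 Hz = 100 Hz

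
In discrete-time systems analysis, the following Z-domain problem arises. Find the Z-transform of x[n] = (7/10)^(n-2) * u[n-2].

Time-shifting property: if X(z) = Z{x[n]}, then Z{x[n-d]} = z^(-d) * X(z)
X(z) = z/(z - 7/10) for x[n] = (7/10)^n * u[n]
Z{x[n-2]} = z^(-2) * z/(z - 7/10) = z^(-1)/(z - 7/10)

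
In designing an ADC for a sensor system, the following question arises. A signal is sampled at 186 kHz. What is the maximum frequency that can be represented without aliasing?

The maximum frequency that can be represented without aliasing
is the Nyquist frequency: f_max = f_s / 2 = 186 kHz / 2 = 93 kHz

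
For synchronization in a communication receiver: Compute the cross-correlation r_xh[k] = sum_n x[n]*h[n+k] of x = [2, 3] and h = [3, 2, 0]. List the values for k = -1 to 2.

Both sequences indexed from 0 and zero outside their support.
Lags with overlap: k = -1 to 2.
  r_xh[-1] = x[1]*h[0] = 9
  r_xh[0] = x[0]*h[0] + x[1]*h[1] = 12
  r_xh[1] = x[0]*h[1] + x[1]*h[2] = 4
  r_xh[2] = x[0]*h[2] = 0
r_xh = [9, 12, 4, 0] (for k = -1, ..., 2)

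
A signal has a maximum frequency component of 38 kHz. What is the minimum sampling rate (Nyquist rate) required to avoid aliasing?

By the Nyquist-Shannon sampling theorem,
the minimum sampling rate (Nyquist rate) must be at least 2 * f_max.
Nyquist rate = 2 * 38 kHz = 76 kHz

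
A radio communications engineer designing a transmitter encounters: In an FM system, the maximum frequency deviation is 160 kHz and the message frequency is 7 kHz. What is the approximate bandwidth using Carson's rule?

Carson's rule: BW = 2*(delta_f + f_m)
= 2*(160 + 7) kHz = 334 kHz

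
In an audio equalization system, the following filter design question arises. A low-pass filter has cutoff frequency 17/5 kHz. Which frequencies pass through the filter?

A low-pass filter passes all frequencies below the cutoff frequency 17/5 kHz and attenuates higher frequencies.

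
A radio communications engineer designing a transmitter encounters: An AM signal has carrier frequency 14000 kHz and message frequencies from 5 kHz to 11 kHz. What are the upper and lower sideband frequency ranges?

Upper sideband (USB) = fc + [fm_low, fm_high] = 14000 + [5, 11] = [14005, 14011] kHz
Lower sideband (LSB) = fc - [fm_high, fm_low] = 14000 - [11, 5] = [13989, 13995] kHz
Total occupied spectrum: 13989 kHz to 14011 kHz (plus carrier at 14000 kHz)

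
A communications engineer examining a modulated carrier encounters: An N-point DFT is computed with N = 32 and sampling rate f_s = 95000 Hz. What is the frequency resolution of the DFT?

DFT frequency resolution = f_s / N
= 95000 / 32 = 11875/4 Hz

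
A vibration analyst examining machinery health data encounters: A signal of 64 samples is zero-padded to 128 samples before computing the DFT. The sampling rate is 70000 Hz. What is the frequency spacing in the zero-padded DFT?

Original DFT: N = 64, resolution = f_s/N = 70000/64 = 4375/4 Hz
Zero-padded DFT: N = 128, resolution = f_s/N = 70000/128 = 4375/8 Hz
Zero-padding interpolates the spectrum (finer frequency grid)
but does NOT improve the true spectral resolution (ability to resolve close frequencies).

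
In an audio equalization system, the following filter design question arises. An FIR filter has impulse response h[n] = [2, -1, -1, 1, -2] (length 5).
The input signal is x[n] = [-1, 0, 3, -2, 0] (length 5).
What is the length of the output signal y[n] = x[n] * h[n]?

For linear convolution, the output length is:
len(y) = len(x) + len(h) - 1 = 5 + 5 - 1 = 9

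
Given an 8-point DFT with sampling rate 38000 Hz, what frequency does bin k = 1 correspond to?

The frequency of DFT bin k is: f_k = k * f_s / N
f_1 = 1 * 38000 / 8 = 4750 Hz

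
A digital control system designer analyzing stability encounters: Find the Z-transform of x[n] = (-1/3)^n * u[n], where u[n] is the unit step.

The Z-transform of a^n * u[n] is z/(z-a) for |z| > |a|.
Here a = -1/3, so X(z) = z/(z - (-1/3)) = 3z/(3z + 1)
ROC: |z| > 1/3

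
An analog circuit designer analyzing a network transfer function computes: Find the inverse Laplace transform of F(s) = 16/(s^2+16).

Standard pair: w/(s^2+w^2) <-> sin(wt)*u(t)
Recognize w^2 = 16, so w = 4; numerator 16 = 4*4.
f(t) = 4*sin(4t)*u(t)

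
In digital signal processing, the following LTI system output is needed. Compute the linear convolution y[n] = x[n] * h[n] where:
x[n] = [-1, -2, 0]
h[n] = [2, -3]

y[n] = sum_k x[k]*h[n-k]. Output length = len(x) + len(h) - 1 = 3 + 2 - 1 = 4.
y[0] = -1*2 = -2
y[1] = -2*2 + -1*-3 = -1
y[2] = 0*2 + -2*-3 = 6
y[3] = 0*-3 = 0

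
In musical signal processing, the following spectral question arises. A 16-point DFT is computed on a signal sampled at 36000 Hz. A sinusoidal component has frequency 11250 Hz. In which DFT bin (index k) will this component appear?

DFT frequency resolution = f_s/N = 36000/16 = 2250 Hz
Bin index k = f_signal / resolution = 11250 / 2250 = 5
The signal frequency 11250 Hz falls in DFT bin k = 5.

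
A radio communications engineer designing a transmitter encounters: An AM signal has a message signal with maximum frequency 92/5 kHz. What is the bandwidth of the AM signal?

In AM (double-sideband), the bandwidth is twice the message frequency.
BW = 2 * f_m = 2 * 92/5 kHz = 184/5 kHz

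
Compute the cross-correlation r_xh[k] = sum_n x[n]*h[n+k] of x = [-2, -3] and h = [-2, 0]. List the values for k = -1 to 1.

Both sequences indexed from 0 and zero outside their support.
Lags with overlap: k = -1 to 1.
  r_xh[-1] = x[1]*h[0] = 6
  r_xh[0] = x[0]*h[0] + x[1]*h[1] = 4
  r_xh[1] = x[0]*h[1] = 0
r_xh = [6, 4, 0] (for k = -1, ..., 1)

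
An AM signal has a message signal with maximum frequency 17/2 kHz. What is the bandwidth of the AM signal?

In AM (double-sideband), the bandwidth is twice the message frequency.
BW = 2 * f_m = 2 * 17/2 kHz = 17 kHz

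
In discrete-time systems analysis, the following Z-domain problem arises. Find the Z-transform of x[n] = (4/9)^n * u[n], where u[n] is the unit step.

The Z-transform of a^n * u[n] is z/(z-a) for |z| > |a|.
Here a = 4/9, so X(z) = z/(z - (4/9)) = 9z/(9z - 4)
ROC: |z| > 4/9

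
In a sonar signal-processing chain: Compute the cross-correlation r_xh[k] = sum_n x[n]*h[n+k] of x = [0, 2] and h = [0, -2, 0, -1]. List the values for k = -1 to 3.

Both sequences indexed from 0 and zero outside their support.
Lags with overlap: k = -1 to 3.
  r_xh[-1] = x[1]*h[0] = 0
  r_xh[0] = x[0]*h[0] + x[1]*h[1] = -4
  r_xh[1] = x[0]*h[1] + x[1]*h[2] = 0
  r_xh[2] = x[0]*h[2] + x[1]*h[3] = -2
  r_xh[3] = x[0]*h[3] = 0
r_xh = [0, -4, 0, -2, 0] (for k = -1, ..., 3)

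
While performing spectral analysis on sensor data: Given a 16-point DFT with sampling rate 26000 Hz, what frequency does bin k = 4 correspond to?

The frequency of DFT bin k is: f_k = k * f_s / N
f_4 = 4 * 26000 / 16 = 6500 Hz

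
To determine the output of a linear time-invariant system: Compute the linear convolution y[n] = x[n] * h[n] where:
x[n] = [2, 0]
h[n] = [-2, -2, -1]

y[n] = sum_k x[k]*h[n-k]. Output length = len(x) + len(h) - 1 = 2 + 3 - 1 = 4.
y[0] = 2*-2 = -4
y[1] = 0*-2 + 2*-2 = -4
y[2] = 0*-2 + 2*-1 = -2
y[3] = 0*-1 = 0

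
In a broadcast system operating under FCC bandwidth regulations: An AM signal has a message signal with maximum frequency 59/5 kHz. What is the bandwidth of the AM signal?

In AM (double-sideband), the bandwidth is twice the message frequency.
BW = 2 * f_m = 2 * 59/5 kHz = 118/5 kHz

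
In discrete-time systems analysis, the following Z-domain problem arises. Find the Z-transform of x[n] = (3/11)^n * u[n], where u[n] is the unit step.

The Z-transform of a^n * u[n] is z/(z-a) for |z| > |a|.
Here a = 3/11, so X(z) = z/(z - (3/11)) = 11z/(11z - 3)
ROC: |z| > 3/11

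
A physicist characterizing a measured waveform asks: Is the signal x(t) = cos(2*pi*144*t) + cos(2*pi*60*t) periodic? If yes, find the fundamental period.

f1 = 144 Hz, f2 = 60 Hz
Period T1 = 1/144, T2 = 1/60
Ratio T1/T2 = 60/144, which is rational.
The signal is periodic with fundamental period T = 1/GCD(144,60) = 1/12 s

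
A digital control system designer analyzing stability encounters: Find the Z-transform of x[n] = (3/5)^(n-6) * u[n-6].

Time-shifting property: if X(z) = Z{x[n]}, then Z{x[n-d]} = z^(-d) * X(z)
X(z) = z/(z - 3/5) for x[n] = (3/5)^n * u[n]
Z{x[n-6]} = z^(-6) * z/(z - 3/5) = z^(-5)/(z - 3/5)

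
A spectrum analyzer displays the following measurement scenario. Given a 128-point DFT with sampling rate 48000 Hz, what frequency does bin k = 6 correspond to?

The frequency of DFT bin k is: f_k = k * f_s / N
f_6 = 6 * 48000 / 128 = 2250 Hz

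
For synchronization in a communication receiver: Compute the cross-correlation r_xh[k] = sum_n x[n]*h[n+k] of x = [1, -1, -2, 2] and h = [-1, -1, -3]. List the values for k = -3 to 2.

Both sequences indexed from 0 and zero outside their support.
Lags with overlap: k = -3 to 2.
  r_xh[-3] = x[3]*h[0] = -2
  r_xh[-2] = x[2]*h[0] + x[3]*h[1] = 0
  r_xh[-1] = x[1]*h[0] + x[2]*h[1] + x[3]*h[2] = -3
  r_xh[0] = x[0]*h[0] + x[1]*h[1] + x[2]*h[2] = 6
  r_xh[1] = x[0]*h[1] + x[1]*h[2] = 2
  r_xh[2] = x[0]*h[2] = -3
r_xh = [-2, 0, -3, 6, 2, -3] (for k = -3, ..., 2)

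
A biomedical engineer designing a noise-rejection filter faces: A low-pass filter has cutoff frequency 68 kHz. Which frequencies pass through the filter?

A low-pass filter passes all frequencies below the cutoff frequency 68 kHz and attenuates higher frequencies.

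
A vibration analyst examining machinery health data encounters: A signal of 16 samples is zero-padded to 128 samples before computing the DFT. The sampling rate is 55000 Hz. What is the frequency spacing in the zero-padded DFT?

Original DFT: N = 16, resolution = f_s/N = 55000/16 = 6875/2 Hz
Zero-padded DFT: N = 128, resolution = f_s/N = 55000/128 = 6875/16 Hz
Zero-padding interpolates the spectrum (finer frequency grid)
but does NOT improve the true spectral resolution (ability to resolve close frequencies).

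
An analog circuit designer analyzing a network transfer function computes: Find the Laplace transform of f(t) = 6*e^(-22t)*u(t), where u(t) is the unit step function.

Standard Laplace transform pair:
e^(-at)*u(t) <-> 1/(s+a)
With a = 22: L{6*e^(-22t)*u(t)} = 6/(s+22), ROC: Re(s) > -22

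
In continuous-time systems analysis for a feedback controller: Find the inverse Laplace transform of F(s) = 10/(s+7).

Standard pair: k/(s+a) <-> k*e^(-at)*u(t)
With k=10, a=7: f(t) = 10*e^(-7t)*u(t)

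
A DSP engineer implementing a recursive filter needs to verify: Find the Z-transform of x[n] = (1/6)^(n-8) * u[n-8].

Time-shifting property: if X(z) = Z{x[n]}, then Z{x[n-d]} = z^(-d) * X(z)
X(z) = z/(z - 1/6) for x[n] = (1/6)^n * u[n]
Z{x[n-8]} = z^(-8) * z/(z - 1/6) = z^(-7)/(z - 1/6)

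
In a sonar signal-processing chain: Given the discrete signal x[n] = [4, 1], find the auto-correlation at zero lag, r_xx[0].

The auto-correlation at zero lag r_xx[0] equals the signal energy.
r_xx[0] = sum of x[n]^2 = 4^2 + 1^2
= 16 + 1 = 17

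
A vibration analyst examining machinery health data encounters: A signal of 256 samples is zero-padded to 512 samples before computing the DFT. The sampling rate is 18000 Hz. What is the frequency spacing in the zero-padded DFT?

Original DFT: N = 256, resolution = f_s/N = 18000/256 = 1125/16 Hz
Zero-padded DFT: N = 512, resolution = f_s/N = 18000/512 = 1125/32 Hz
Zero-padding interpolates the spectrum (finer frequency grid)
but does NOT improve the true spectral resolution (ability to resolve close frequencies).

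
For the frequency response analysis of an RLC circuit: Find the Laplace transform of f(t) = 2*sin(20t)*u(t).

Standard pair: sin(wt)*u(t) <-> w/(s^2+w^2)
With w = 20: L{2*sin(20t)*u(t)} = 40/(s^2+400)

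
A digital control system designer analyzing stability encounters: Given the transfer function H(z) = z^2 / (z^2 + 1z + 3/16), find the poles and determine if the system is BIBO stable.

Poles are roots of the denominator: z^2 + 1z + 3/16 = 0.
Quadratic formula: z = [-(1) +/- sqrt((1)^2 - 4*(3/16))] / 2
Discriminant = 1 - 3/4 = 1/4; sqrt = 1/2.
z = (-1 +/- 1/2) / 2 => z = -1/4 or z = -3/4.
|p1| = 1/4, |p2| = 3/4.
For BIBO stability, all poles must lie inside the unit circle (|p| < 1).
System is STABLE since both |p| < 1.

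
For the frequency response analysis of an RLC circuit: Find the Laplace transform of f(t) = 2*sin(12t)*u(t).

Standard pair: sin(wt)*u(t) <-> w/(s^2+w^2)
With w = 12: L{2*sin(12t)*u(t)} = 24/(s^2+144)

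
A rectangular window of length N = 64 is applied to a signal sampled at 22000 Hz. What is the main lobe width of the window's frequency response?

For a rectangular window of length N,
the main lobe width in frequency is 2*f_s/N.
= 2*22000/64 = 1375/2 Hz
This determines the minimum frequency separation for resolving two sinusoids.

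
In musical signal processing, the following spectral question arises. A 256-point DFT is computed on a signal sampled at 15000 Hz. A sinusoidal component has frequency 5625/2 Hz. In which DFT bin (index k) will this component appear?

DFT frequency resolution = f_s/N = 15000/256 = 1875/32 Hz
Bin index k = f_signal / resolution = 5625/2 / 1875/32 = 48
The signal frequency 5625/2 Hz falls in DFT bin k = 48.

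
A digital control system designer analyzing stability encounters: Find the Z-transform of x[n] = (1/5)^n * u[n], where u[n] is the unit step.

The Z-transform of a^n * u[n] is z/(z-a) for |z| > |a|.
Here a = 1/5, so X(z) = z/(z - (1/5)) = 5z/(5z - 1)
ROC: |z| > 1/5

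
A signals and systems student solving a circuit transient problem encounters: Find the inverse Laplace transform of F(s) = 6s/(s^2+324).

Standard pair: s/(s^2+w^2) <-> cos(wt)*u(t)
With k=6, w=18: f(t) = 6*cos(18t)*u(t)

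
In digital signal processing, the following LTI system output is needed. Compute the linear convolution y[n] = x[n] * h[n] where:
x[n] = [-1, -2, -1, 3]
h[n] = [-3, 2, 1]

y[n] = sum_k x[k]*h[n-k]. Output length = len(x) + len(h) - 1 = 4 + 3 - 1 = 6.
y[0] = -1*-3 = 3
y[1] = -2*-3 + -1*2 = 4
y[2] = -1*-3 + -2*2 + -1*1 = -2
y[3] = 3*-3 + -1*2 + -2*1 = -13
y[4] = 3*2 + -1*1 = 5
y[5] = 3*1 = 3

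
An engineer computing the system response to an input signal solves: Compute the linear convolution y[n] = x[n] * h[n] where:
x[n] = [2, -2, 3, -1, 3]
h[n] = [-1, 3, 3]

y[n] = sum_k x[k]*h[n-k]. Output length = len(x) + len(h) - 1 = 5 + 3 - 1 = 7.
y[0] = 2*-1 = -2
y[1] = -2*-1 + 2*3 = 8
y[2] = 3*-1 + -2*3 + 2*3 = -3
y[3] = -1*-1 + 3*3 + -2*3 = 4
y[4] = 3*-1 + -1*3 + 3*3 = 3
y[5] = 3*3 + -1*3 = 6
y[6] = 3*3 = 9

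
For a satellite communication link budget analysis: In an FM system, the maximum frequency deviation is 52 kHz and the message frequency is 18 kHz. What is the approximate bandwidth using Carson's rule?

Carson's rule: BW = 2*(delta_f + f_m)
= 2*(52 + 18) kHz = 140 kHz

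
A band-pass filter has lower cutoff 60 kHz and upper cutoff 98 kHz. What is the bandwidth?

Bandwidth = f_high - f_low
= 98 kHz - 60 kHz = 38 kHz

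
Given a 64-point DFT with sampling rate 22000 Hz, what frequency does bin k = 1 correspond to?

The frequency of DFT bin k is: f_k = k * f_s / N
f_1 = 1 * 22000 / 64 = 1375/4 Hz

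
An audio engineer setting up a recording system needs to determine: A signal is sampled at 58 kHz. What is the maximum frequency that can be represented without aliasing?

The maximum frequency that can be represented without aliasing
is the Nyquist frequency: f_max = f_s / 2 = 58 kHz / 2 = 29 kHz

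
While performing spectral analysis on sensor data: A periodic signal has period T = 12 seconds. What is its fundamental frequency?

The fundamental frequency is the reciprocal of the period.
f = 1/T = 1/(12) = 1/12 Hz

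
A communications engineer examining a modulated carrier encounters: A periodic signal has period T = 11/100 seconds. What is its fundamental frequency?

The fundamental frequency is the reciprocal of the period.
f = 1/T = 1/(11/100) = 100/11 Hz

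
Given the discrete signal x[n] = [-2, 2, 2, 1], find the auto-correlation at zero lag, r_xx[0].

The auto-correlation at zero lag r_xx[0] equals the signal energy.
r_xx[0] = sum of x[n]^2 = (-2)^2 + 2^2 + 2^2 + 1^2
= 4 + 4 + 4 + 1 = 13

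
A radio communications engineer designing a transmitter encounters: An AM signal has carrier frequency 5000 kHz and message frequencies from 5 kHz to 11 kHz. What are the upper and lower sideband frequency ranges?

Upper sideband (USB) = fc + [fm_low, fm_high] = 5000 + [5, 11] = [5005, 5011] kHz
Lower sideband (LSB) = fc - [fm_high, fm_low] = 5000 - [11, 5] = [4989, 4995] kHz
Total occupied spectrum: 4989 kHz to 5011 kHz (plus carrier at 5000 kHz)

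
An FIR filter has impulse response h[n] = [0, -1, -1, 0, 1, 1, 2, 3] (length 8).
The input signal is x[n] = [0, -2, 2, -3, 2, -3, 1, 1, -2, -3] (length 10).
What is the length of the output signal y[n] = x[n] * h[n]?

For linear convolution, the output length is:
len(y) = len(x) + len(h) - 1 = 10 + 8 - 1 = 17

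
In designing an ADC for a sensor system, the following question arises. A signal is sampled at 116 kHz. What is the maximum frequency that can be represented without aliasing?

The maximum frequency that can be represented without aliasing
is the Nyquist frequency: f_max = f_s / 2 = 116 kHz / 2 = 58 kHz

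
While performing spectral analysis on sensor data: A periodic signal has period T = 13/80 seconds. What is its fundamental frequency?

The fundamental frequency is the reciprocal of the period.
f = 1/T = 1/(13/80) = 80/13 Hz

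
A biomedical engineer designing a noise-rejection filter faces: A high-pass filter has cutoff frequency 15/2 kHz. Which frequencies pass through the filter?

A high-pass filter passes all frequencies above the cutoff frequency 15/2 kHz and attenuates lower frequencies.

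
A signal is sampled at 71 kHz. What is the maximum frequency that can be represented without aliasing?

The maximum frequency that can be represented without aliasing
is the Nyquist frequency: f_max = f_s / 2 = 71 kHz / 2 = 71/2 kHz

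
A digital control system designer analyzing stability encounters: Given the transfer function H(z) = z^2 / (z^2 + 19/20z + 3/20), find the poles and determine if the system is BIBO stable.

Poles are roots of the denominator: z^2 + 19/20z + 3/20 = 0.
Quadratic formula: z = [-(19/20) +/- sqrt((19/20)^2 - 4*(3/20))] / 2
Discriminant = 361/400 - 3/5 = 121/400; sqrt = 11/20.
z = (-19/20 +/- 11/20) / 2 => z = -1/5 or z = -3/4.
|p1| = 3/4, |p2| = 1/5.
For BIBO stability, all poles must lie inside the unit circle (|p| < 1).
System is STABLE since both |p| < 1.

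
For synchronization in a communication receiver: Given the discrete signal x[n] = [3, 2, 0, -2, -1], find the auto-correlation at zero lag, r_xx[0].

The auto-correlation at zero lag r_xx[0] equals the signal energy.
r_xx[0] = sum of x[n]^2 = 3^2 + 2^2 + 0^2 + (-2)^2 + (-1)^2
= 9 + 4 + 0 + 4 + 1 = 18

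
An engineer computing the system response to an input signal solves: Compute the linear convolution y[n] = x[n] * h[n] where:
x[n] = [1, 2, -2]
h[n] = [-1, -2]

y[n] = sum_k x[k]*h[n-k]. Output length = len(x) + len(h) - 1 = 3 + 2 - 1 = 4.
y[0] = 1*-1 = -1
y[1] = 2*-1 + 1*-2 = -4
y[2] = -2*-1 + 2*-2 = -2
y[3] = -2*-2 = 4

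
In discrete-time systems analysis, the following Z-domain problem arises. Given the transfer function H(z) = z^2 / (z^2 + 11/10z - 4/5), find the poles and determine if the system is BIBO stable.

Poles are roots of the denominator: z^2 + 11/10z - 4/5 = 0.
Quadratic formula: z = [-(11/10) +/- sqrt((11/10)^2 - 4*(-4/5))] / 2
Discriminant = 121/100 + 16/5 = 441/100; sqrt = 21/10.
z = (-11/10 +/- 21/10) / 2 => z = 1/2 or z = -8/5.
|p1| = 8/5, |p2| = 1/2.
For BIBO stability, all poles must lie inside the unit circle (|p| < 1).
System is UNSTABLE since at least one |p| >= 1.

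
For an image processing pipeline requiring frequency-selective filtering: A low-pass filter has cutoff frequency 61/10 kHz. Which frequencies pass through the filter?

A low-pass filter passes all frequencies below the cutoff frequency 61/10 kHz and attenuates higher frequencies.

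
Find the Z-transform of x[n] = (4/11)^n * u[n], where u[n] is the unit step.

The Z-transform of a^n * u[n] is z/(z-a) for |z| > |a|.
Here a = 4/11, so X(z) = z/(z - (4/11)) = 11z/(11z - 4)
ROC: |z| > 4/11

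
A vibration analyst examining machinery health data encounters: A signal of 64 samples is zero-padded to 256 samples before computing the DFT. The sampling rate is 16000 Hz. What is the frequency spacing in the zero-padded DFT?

Original DFT: N = 64, resolution = f_s/N = 16000/64 = 250 Hz
Zero-padded DFT: N = 256, resolution = f_s/N = 16000/256 = 125/2 Hz
Zero-padding interpolates the spectrum (finer frequency grid)
but does NOT improve the true spectral resolution (ability to resolve close frequencies).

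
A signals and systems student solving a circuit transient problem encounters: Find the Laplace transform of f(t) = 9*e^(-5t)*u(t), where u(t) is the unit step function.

Standard Laplace transform pair:
e^(-at)*u(t) <-> 1/(s+a)
With a = 5: L{9*e^(-5t)*u(t)} = 9/(s+5), ROC: Re(s) > -5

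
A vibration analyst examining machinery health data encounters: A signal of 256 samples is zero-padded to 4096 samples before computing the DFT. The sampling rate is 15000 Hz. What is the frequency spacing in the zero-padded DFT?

Original DFT: N = 256, resolution = f_s/N = 15000/256 = 1875/32 Hz
Zero-padded DFT: N = 4096, resolution = f_s/N = 15000/4096 = 1875/512 Hz
Zero-padding interpolates the spectrum (finer frequency grid)
but does NOT improve the true spectral resolution (ability to resolve close frequencies).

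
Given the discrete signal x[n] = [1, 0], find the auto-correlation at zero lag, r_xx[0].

The auto-correlation at zero lag r_xx[0] equals the signal energy.
r_xx[0] = sum of x[n]^2 = 1^2 + 0^2
= 1 + 0 = 1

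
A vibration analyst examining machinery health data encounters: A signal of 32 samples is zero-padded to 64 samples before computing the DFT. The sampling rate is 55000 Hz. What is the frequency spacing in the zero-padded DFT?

Original DFT: N = 32, resolution = f_s/N = 55000/32 = 6875/4 Hz
Zero-padded DFT: N = 64, resolution = f_s/N = 55000/64 = 6875/8 Hz
Zero-padding interpolates the spectrum (finer frequency grid)
but does NOT improve the true spectral resolution (ability to resolve close frequencies).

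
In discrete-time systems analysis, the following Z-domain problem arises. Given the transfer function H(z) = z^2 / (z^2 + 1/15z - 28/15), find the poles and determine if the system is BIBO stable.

Poles are roots of the denominator: z^2 + 1/15z - 28/15 = 0.
Quadratic formula: z = [-(1/15) +/- sqrt((1/15)^2 - 4*(-28/15))] / 2
Discriminant = 1/225 + 112/15 = 1681/225; sqrt = 41/15.
z = (-1/15 +/- 41/15) / 2 => z = 4/3 or z = -7/5.
|p1| = 7/5, |p2| = 4/3.
For BIBO stability, all poles must lie inside the unit circle (|p| < 1).
System is UNSTABLE since at least one |p| >= 1.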